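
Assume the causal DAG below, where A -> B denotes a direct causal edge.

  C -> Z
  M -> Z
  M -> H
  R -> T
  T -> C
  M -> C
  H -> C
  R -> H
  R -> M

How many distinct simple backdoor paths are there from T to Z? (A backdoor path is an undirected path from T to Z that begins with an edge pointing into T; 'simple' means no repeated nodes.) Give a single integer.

7

A backdoor path from T to Z is any simple undirected path whose first edge points into T (i.e. leaves T via a parent).
Parents of T: {R}.
Enumerating:
  P1: T <- R -> M -> H -> C -> Z
  P2: T <- R -> M -> C -> Z
  P3: T <- R -> M -> Z
  P4: T <- R -> H <- M -> C -> Z
  P5: T <- R -> H <- M -> Z
  P6: T <- R -> H -> C <- M -> Z
  P7: T <- R -> H -> C -> Z
That exhausts the simple backdoor paths. Count: 7.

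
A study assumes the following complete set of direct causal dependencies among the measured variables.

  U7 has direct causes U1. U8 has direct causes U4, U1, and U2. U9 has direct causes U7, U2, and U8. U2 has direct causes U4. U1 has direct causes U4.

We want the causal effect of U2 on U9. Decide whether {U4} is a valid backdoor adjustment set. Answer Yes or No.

Backdoor paths from U2 to U9 (paths whose first edge points into U2):
  P1: U2 <- U4 -> U1 -> U7 -> U9
  P2: U2 <- U4 -> U1 -> U8 -> U9
  P3: U2 <- U4 -> U8 <- U1 -> U7 -> U9
  P4: U2 <- U4 -> U8 -> U9
Condition 1 (no descendant of U2 in the set): holds — descendants of U2 are {U8, U9}; none are in {U4}.
Condition 2 (every backdoor path blocked by {U4}):
  P1: blocked at fork node U4 ∈ conditioning set.
  P2: blocked at fork node U4 ∈ conditioning set.
  P3: blocked at fork node U4 ∈ conditioning set.
  P4: blocked at fork node U4 ∈ conditioning set.
{U4} satisfies the backdoor criterion.

Yes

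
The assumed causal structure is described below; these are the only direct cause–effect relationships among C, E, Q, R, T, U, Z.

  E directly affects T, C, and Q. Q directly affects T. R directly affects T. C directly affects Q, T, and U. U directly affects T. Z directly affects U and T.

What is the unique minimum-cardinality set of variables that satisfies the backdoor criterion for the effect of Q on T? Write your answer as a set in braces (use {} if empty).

{C, E}

Variables eligible for adjustment (non-descendants of Q, excluding Q and T): {C, E, R, U, Z}.
Backdoor paths from Q to T:
  P1: Q <- E -> C -> U <- Z -> T
  P2: Q <- E -> C -> U -> T
  P3: Q <- E -> C -> T
  P4: Q <- E -> T
  P5: Q <- C <- E -> T
  P6: Q <- C -> U <- Z -> T
  P7: Q <- C -> U -> T
  P8: Q <- C -> T
The empty set is not sufficient: P2 (Q <- E -> C -> U -> T) has no collider blocking it and no conditioned non-collider, so it is open.
Try {C, E}:
  P1: blocked at fork node E ∈ conditioning set.
  P2: blocked at fork node E ∈ conditioning set.
  P3: blocked at fork node E ∈ conditioning set.
  P4: blocked at fork node E ∈ conditioning set.
  P5: blocked at chain node C ∈ conditioning set.
  P6: blocked at fork node C ∈ conditioning set.
  P7: blocked at fork node C ∈ conditioning set.
  P8: blocked at fork node C ∈ conditioning set.
{C, E} contains no descendant of Q and blocks every backdoor path.
Every element of {C, E} is needed (dropping C leaves P7 open; dropping E leaves P4 open), so no proper subset is valid.
Among all size-2 subsets of the eligible variables, only {C, E} blocks every backdoor path, so it is the unique smallest valid adjustment set.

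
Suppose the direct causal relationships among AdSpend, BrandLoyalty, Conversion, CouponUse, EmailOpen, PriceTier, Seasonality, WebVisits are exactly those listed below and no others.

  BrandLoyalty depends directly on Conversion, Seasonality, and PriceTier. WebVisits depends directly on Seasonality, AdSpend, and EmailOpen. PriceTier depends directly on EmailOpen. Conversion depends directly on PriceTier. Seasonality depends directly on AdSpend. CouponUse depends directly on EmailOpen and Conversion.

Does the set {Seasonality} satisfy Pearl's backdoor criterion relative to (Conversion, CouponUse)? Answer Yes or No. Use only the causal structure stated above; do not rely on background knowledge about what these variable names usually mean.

No

Backdoor paths from Conversion to CouponUse (paths whose first edge points into Conversion):
  P1: Conversion <- PriceTier <- EmailOpen -> CouponUse
  P2: Conversion <- PriceTier -> BrandLoyalty <- Seasonality <- AdSpend -> WebVisits <- EmailOpen -> CouponUse
  P3: Conversion <- PriceTier -> BrandLoyalty <- Seasonality -> WebVisits <- EmailOpen -> CouponUse
Condition 1 (no descendant of Conversion in the set): holds — descendants of Conversion are {BrandLoyalty, CouponUse}; none are in {Seasonality}.
Condition 2 (every backdoor path blocked by {Seasonality}):
  P1: open — no interior node is in the conditioning set.
  P2: blocked at collider BrandLoyalty (neither it nor any descendant is in the conditioning set).
  P3: blocked at collider BrandLoyalty (neither it nor any descendant is in the conditioning set).
{Seasonality} does not satisfy the backdoor criterion.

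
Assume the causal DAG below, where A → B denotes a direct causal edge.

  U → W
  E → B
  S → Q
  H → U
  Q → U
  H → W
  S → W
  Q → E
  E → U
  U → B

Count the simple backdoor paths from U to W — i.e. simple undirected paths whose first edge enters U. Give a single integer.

A backdoor path from U to W is any simple undirected path whose first edge points into U (i.e. leaves U via a parent).
Parents of U: {E, H, Q}.
Enumerating:
  P1: U <- Q <- S -> W
  P2: U <- E <- Q <- S -> W
  P3: U <- H -> W
That exhausts the simple backdoor paths. Count: 3.

3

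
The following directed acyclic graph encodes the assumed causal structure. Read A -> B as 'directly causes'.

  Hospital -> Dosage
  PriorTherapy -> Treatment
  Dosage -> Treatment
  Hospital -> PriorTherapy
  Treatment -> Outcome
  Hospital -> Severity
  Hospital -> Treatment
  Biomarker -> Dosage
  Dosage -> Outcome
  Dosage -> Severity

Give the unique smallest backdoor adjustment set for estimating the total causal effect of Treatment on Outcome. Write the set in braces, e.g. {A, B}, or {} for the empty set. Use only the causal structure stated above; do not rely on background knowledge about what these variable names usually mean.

Variables eligible for adjustment (non-descendants of Treatment, excluding Treatment and Outcome): {Biomarker, Dosage, Hospital, PriorTherapy, Severity}.
Backdoor paths from Treatment to Outcome:
  P1: Treatment <- Hospital -> Dosage -> Outcome
  P2: Treatment <- Hospital -> Severity <- Dosage -> Outcome
  P3: Treatment <- Dosage -> Outcome
  P4: Treatment <- PriorTherapy <- Hospital -> Dosage -> Outcome
  P5: Treatment <- PriorTherapy <- Hospital -> Severity <- Dosage -> Outcome
The empty set is not sufficient: P1 (Treatment <- Hospital -> Dosage -> Outcome) has no collider blocking it and no conditioned non-collider, so it is open.
Try {Dosage}:
  P1: blocked at chain node Dosage ∈ conditioning set.
  P2: blocked at collider Severity (neither it nor any descendant is in the conditioning set).
  P3: blocked at fork node Dosage ∈ conditioning set.
  P4: blocked at chain node Dosage ∈ conditioning set.
  P5: blocked at collider Severity (neither it nor any descendant is in the conditioning set).
{Dosage} contains no descendant of Treatment and blocks every backdoor path.
No other singleton works — e.g. {Hospital} leaves P3 open — so {Dosage} is the unique smallest valid adjustment set.

{Dosage}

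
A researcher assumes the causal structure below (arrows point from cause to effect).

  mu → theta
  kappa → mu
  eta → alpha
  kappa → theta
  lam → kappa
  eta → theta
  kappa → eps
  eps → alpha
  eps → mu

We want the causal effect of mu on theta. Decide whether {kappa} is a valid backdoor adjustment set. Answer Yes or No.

Yes

Backdoor paths from mu to theta (paths whose first edge points into mu):
  P1: mu <- kappa -> eps -> alpha <- eta -> theta
  P2: mu <- kappa -> theta
  P3: mu <- eps <- kappa -> theta
  P4: mu <- eps -> alpha <- eta -> theta
Condition 1 (no descendant of mu in the set): holds — descendants of mu are {theta}; none are in {kappa}.
Condition 2 (every backdoor path blocked by {kappa}):
  P1: blocked at fork node kappa ∈ conditioning set.
  P2: blocked at fork node kappa ∈ conditioning set.
  P3: blocked at fork node kappa ∈ conditioning set.
  P4: blocked at collider alpha (neither it nor any descendant is in the conditioning set).
{kappa} satisfies the backdoor criterion.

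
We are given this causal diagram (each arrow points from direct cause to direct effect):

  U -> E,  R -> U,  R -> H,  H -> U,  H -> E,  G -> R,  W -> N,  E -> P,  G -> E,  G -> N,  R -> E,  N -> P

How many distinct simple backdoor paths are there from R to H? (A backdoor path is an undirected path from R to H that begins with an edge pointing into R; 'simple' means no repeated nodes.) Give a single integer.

A backdoor path from R to H is any simple undirected path whose first edge points into R (i.e. leaves R via a parent).
Parents of R: {G}.
Enumerating:
  P1: R <- G -> N -> P <- E <- H
  P2: R <- G -> N -> P <- E <- U <- H
  P3: R <- G -> E <- H
  P4: R <- G -> E <- U <- H
That exhausts the simple backdoor paths. Count: 4.

4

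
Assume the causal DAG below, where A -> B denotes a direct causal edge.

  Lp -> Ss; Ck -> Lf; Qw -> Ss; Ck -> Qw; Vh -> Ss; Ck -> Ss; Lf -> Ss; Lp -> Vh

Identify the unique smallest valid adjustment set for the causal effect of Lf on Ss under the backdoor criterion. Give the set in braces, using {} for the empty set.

{Ck}

Variables eligible for adjustment (non-descendants of Lf, excluding Lf and Ss): {Ck, Lp, Qw, Vh}.
Backdoor paths from Lf to Ss:
  P1: Lf <- Ck -> Qw -> Ss
  P2: Lf <- Ck -> Ss
The empty set is not sufficient: P1 (Lf <- Ck -> Qw -> Ss) has no collider blocking it and no conditioned non-collider, so it is open.
Try {Ck}:
  P1: blocked at fork node Ck ∈ conditioning set.
  P2: blocked at fork node Ck ∈ conditioning set.
{Ck} contains no descendant of Lf and blocks every backdoor path.
No other singleton works — e.g. {Qw} leaves P2 open — so {Ck} is the unique smallest valid adjustment set.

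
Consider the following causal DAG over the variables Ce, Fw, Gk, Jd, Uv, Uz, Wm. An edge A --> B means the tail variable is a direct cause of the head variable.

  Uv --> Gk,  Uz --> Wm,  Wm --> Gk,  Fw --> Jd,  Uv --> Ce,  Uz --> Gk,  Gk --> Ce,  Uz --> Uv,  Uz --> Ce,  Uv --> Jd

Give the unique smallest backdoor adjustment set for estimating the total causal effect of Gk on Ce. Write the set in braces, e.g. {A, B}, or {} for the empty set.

Variables eligible for adjustment (non-descendants of Gk, excluding Gk and Ce): {Fw, Jd, Uv, Uz, Wm}.
Backdoor paths from Gk to Ce:
  P1: Gk <- Uz -> Uv -> Ce
  P2: Gk <- Uz -> Ce
  P3: Gk <- Wm <- Uz -> Uv -> Ce
  P4: Gk <- Wm <- Uz -> Ce
  P5: Gk <- Uv <- Uz -> Ce
  P6: Gk <- Uv -> Ce
The empty set is not sufficient: P1 (Gk <- Uz -> Uv -> Ce) has no collider blocking it and no conditioned non-collider, so it is open.
Try {Uv, Uz}:
  P1: blocked at fork node Uz ∈ conditioning set.
  P2: blocked at fork node Uz ∈ conditioning set.
  P3: blocked at fork node Uz ∈ conditioning set.
  P4: blocked at fork node Uz ∈ conditioning set.
  P5: blocked at chain node Uv ∈ conditioning set.
  P6: blocked at fork node Uv ∈ conditioning set.
{Uv, Uz} contains no descendant of Gk and blocks every backdoor path.
Every element of {Uv, Uz} is needed (dropping Uv leaves P6 open; dropping Uz leaves P2 open), so no proper subset is valid.
Among all size-2 subsets of the eligible variables, only {Uv, Uz} blocks every backdoor path, so it is the unique smallest valid adjustment set.

{Uv, Uz}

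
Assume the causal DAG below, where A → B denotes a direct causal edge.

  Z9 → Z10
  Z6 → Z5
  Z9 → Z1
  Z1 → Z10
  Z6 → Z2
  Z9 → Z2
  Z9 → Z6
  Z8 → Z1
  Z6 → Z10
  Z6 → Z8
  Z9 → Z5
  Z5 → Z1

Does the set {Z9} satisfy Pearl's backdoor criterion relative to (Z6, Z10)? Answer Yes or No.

Yes

Backdoor paths from Z6 to Z10 (paths whose first edge points into Z6):
  P1: Z6 <- Z9 -> Z5 -> Z1 -> Z10
  P2: Z6 <- Z9 -> Z1 -> Z10
  P3: Z6 <- Z9 -> Z10
Condition 1 (no descendant of Z6 in the set): holds — descendants of Z6 are {Z1, Z10, Z2, Z5, Z8}; none are in {Z9}.
Condition 2 (every backdoor path blocked by {Z9}):
  P1: blocked at fork node Z9 ∈ conditioning set.
  P2: blocked at fork node Z9 ∈ conditioning set.
  P3: blocked at fork node Z9 ∈ conditioning set.
{Z9} satisfies the backdoor criterion.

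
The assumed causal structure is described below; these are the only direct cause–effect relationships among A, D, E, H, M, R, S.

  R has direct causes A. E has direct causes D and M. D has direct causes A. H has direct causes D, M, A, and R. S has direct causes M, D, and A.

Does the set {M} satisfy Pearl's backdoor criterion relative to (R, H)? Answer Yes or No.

No

Backdoor paths from R to H (paths whose first edge points into R):
  P1: R <- A -> D -> E <- M -> H
  P2: R <- A -> D -> S <- M -> H
  P3: R <- A -> D -> H
  P4: R <- A -> S <- M -> E <- D -> H
  P5: R <- A -> S <- M -> H
  P6: R <- A -> S <- D -> E <- M -> H
  P7: R <- A -> S <- D -> H
  P8: R <- A -> H
Condition 1 (no descendant of R in the set): holds — descendants of R are {H}; none are in {M}.
Condition 2 (every backdoor path blocked by {M}):
  P1: blocked at collider E (neither it nor any descendant is in the conditioning set).
  P2: blocked at collider S (neither it nor any descendant is in the conditioning set).
  P3: open — no interior node is in the conditioning set.
  P4: blocked at collider S (neither it nor any descendant is in the conditioning set).
  P5: blocked at collider S (neither it nor any descendant is in the conditioning set).
  P6: blocked at collider S (neither it nor any descendant is in the conditioning set).
  P7: blocked at collider S (neither it nor any descendant is in the conditioning set).
  P8: open — no interior node is in the conditioning set.
{M} does not satisfy the backdoor criterion.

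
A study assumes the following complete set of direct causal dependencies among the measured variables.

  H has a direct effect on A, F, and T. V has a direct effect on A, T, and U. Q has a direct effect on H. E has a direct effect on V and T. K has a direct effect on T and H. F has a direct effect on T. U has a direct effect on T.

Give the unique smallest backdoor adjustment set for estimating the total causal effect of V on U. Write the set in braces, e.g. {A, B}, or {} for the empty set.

Variables eligible for adjustment (non-descendants of V, excluding V and U): {E, F, H, K, Q}.
Backdoor paths from V to U:
  P1: V <- E -> T <- U
Each backdoor path contains an unconditioned collider, so every path is already blocked with the empty conditioning set:
  P1: blocked at collider T (neither it nor any descendant is in the conditioning set).
The empty set is therefore the unique smallest valid set.

{}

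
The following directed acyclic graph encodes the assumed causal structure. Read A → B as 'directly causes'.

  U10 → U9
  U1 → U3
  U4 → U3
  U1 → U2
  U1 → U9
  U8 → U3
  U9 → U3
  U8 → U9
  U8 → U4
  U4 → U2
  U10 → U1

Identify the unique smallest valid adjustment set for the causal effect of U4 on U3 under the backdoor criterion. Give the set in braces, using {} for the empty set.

{U8}

Variables eligible for adjustment (non-descendants of U4, excluding U4 and U3): {U1, U10, U8, U9}.
Backdoor paths from U4 to U3:
  P1: U4 <- U8 -> U9 <- U10 -> U1 -> U3
  P2: U4 <- U8 -> U9 <- U1 -> U3
  P3: U4 <- U8 -> U9 -> U3
  P4: U4 <- U8 -> U3
The empty set is not sufficient: P3 (U4 <- U8 -> U9 -> U3) has no collider blocking it and no conditioned non-collider, so it is open.
Try {U8}:
  P1: blocked at fork node U8 ∈ conditioning set.
  P2: blocked at fork node U8 ∈ conditioning set.
  P3: blocked at fork node U8 ∈ conditioning set.
  P4: blocked at fork node U8 ∈ conditioning set.
{U8} contains no descendant of U4 and blocks every backdoor path.
No other singleton works — e.g. {U10} leaves P3 open — so {U8} is the unique smallest valid adjustment set.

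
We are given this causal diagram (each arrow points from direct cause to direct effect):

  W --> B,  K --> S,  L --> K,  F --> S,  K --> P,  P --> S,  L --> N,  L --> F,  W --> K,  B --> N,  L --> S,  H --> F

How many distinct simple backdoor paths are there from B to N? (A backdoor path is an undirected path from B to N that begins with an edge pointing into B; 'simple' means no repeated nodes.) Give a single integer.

A backdoor path from B to N is any simple undirected path whose first edge points into B (i.e. leaves B via a parent).
Parents of B: {W}.
Enumerating:
  P1: B <- W -> K <- L -> N
  P2: B <- W -> K -> P -> S <- L -> N
  P3: B <- W -> K -> P -> S <- F <- L -> N
  P4: B <- W -> K -> S <- L -> N
  P5: B <- W -> K -> S <- F <- L -> N
That exhausts the simple backdoor paths. Count: 5.

5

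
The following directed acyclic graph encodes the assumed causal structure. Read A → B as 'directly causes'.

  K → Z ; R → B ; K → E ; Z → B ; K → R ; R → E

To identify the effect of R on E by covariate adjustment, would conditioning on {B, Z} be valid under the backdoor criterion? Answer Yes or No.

Backdoor paths from R to E (paths whose first edge points into R):
  P1: R <- K -> E
Condition 1 (no descendant of R in the set): FAILS — B is a descendant of R.
Condition 2 (every backdoor path blocked by {B, Z}):
  P1: open — no interior node is in the conditioning set.
{B, Z} does not satisfy the backdoor criterion.

No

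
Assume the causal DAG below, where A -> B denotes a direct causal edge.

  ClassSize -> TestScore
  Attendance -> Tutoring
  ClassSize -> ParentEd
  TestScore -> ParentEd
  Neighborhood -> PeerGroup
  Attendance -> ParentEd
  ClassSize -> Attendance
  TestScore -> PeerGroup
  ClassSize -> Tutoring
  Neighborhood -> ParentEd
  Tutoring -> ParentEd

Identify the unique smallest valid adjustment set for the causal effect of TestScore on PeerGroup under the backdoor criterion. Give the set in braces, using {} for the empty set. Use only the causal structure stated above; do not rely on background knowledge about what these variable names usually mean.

{}

Variables eligible for adjustment (non-descendants of TestScore, excluding TestScore and PeerGroup): {Attendance, ClassSize, Neighborhood, Tutoring}.
Backdoor paths from TestScore to PeerGroup:
  P1: TestScore <- ClassSize -> Attendance -> Tutoring -> ParentEd <- Neighborhood -> PeerGroup
  P2: TestScore <- ClassSize -> Attendance -> ParentEd <- Neighborhood -> PeerGroup
  P3: TestScore <- ClassSize -> Tutoring <- Attendance -> ParentEd <- Neighborhood -> PeerGroup
  P4: TestScore <- ClassSize -> Tutoring -> ParentEd <- Neighborhood -> PeerGroup
  P5: TestScore <- ClassSize -> ParentEd <- Neighborhood -> PeerGroup
Each backdoor path contains an unconditioned collider, so every path is already blocked with the empty conditioning set:
  P1: blocked at collider ParentEd (neither it nor any descendant is in the conditioning set).
  P2: blocked at collider ParentEd (neither it nor any descendant is in the conditioning set).
  P3: blocked at collider Tutoring (neither it nor any descendant is in the conditioning set).
  P4: blocked at collider ParentEd (neither it nor any descendant is in the conditioning set).
  P5: blocked at collider ParentEd (neither it nor any descendant is in the conditioning set).
The empty set is therefore the unique smallest valid set.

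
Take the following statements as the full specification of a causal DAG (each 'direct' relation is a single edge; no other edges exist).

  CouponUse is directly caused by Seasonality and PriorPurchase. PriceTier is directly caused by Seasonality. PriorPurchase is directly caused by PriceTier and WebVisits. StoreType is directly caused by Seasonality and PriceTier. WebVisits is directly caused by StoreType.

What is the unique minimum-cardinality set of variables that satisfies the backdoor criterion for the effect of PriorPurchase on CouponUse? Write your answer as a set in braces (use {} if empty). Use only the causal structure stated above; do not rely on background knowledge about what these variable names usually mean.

Variables eligible for adjustment (non-descendants of PriorPurchase, excluding PriorPurchase and CouponUse): {PriceTier, Seasonality, StoreType, WebVisits}.
Backdoor paths from PriorPurchase to CouponUse:
  P1: PriorPurchase <- PriceTier <- Seasonality -> CouponUse
  P2: PriorPurchase <- PriceTier -> StoreType <- Seasonality -> CouponUse
  P3: PriorPurchase <- WebVisits <- StoreType <- Seasonality -> CouponUse
  P4: PriorPurchase <- WebVisits <- StoreType <- PriceTier <- Seasonality -> CouponUse
The empty set is not sufficient: P1 (PriorPurchase <- PriceTier <- Seasonality -> CouponUse) has no collider blocking it and no conditioned non-collider, so it is open.
Try {Seasonality}:
  P1: blocked at fork node Seasonality ∈ conditioning set.
  P2: blocked at collider StoreType (neither it nor any descendant is in the conditioning set).
  P3: blocked at fork node Seasonality ∈ conditioning set.
  P4: blocked at fork node Seasonality ∈ conditioning set.
{Seasonality} contains no descendant of PriorPurchase and blocks every backdoor path.
No other singleton works — e.g. {PriceTier} leaves P3 open — so {Seasonality} is the unique smallest valid adjustment set.

{Seasonality}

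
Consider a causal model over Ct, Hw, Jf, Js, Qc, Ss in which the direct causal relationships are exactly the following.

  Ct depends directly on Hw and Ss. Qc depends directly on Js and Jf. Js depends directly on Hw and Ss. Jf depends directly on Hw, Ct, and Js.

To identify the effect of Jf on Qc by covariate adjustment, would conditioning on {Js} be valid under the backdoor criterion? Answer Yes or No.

Yes

Backdoor paths from Jf to Qc (paths whose first edge points into Jf):
  P1: Jf <- Hw -> Ct <- Ss -> Js -> Qc
  P2: Jf <- Hw -> Js -> Qc
  P3: Jf <- Ct <- Hw -> Js -> Qc
  P4: Jf <- Ct <- Ss -> Js -> Qc
  P5: Jf <- Js -> Qc
Condition 1 (no descendant of Jf in the set): holds — descendants of Jf are {Qc}; none are in {Js}.
Condition 2 (every backdoor path blocked by {Js}):
  P1: blocked at collider Ct (neither it nor any descendant is in the conditioning set).
  P2: blocked at chain node Js ∈ conditioning set.
  P3: blocked at chain node Js ∈ conditioning set.
  P4: blocked at chain node Js ∈ conditioning set.
  P5: blocked at fork node Js ∈ conditioning set.
{Js} satisfies the backdoor criterion.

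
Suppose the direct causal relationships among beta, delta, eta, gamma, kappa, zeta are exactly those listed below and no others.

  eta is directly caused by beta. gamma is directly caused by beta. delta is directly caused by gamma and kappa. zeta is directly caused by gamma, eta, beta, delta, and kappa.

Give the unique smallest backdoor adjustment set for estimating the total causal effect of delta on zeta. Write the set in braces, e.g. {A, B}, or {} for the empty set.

{gamma, kappa}

Variables eligible for adjustment (non-descendants of delta, excluding delta and zeta): {beta, eta, gamma, kappa}.
Backdoor paths from delta to zeta:
  P1: delta <- kappa -> zeta
  P2: delta <- gamma <- beta -> eta -> zeta
  P3: delta <- gamma <- beta -> zeta
  P4: delta <- gamma -> zeta
The empty set is not sufficient: P1 (delta <- kappa -> zeta) has no collider blocking it and no conditioned non-collider, so it is open.
Try {gamma, kappa}:
  P1: blocked at fork node kappa ∈ conditioning set.
  P2: blocked at chain node gamma ∈ conditioning set.
  P3: blocked at chain node gamma ∈ conditioning set.
  P4: blocked at fork node gamma ∈ conditioning set.
{gamma, kappa} contains no descendant of delta and blocks every backdoor path.
Every element of {gamma, kappa} is needed (dropping gamma leaves P2 open; dropping kappa leaves P1 open), so no proper subset is valid.
Among all size-2 subsets of the eligible variables, only {gamma, kappa} blocks every backdoor path, so it is the unique smallest valid adjustment set.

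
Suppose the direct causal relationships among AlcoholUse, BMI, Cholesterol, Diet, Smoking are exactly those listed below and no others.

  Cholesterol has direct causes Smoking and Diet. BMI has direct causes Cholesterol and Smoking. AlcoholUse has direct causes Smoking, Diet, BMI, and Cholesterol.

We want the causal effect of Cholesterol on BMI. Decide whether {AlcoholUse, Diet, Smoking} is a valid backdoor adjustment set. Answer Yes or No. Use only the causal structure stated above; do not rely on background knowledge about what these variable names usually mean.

No

Backdoor paths from Cholesterol to BMI (paths whose first edge points into Cholesterol):
  P1: Cholesterol <- Smoking -> BMI
  P2: Cholesterol <- Smoking -> AlcoholUse <- BMI
  P3: Cholesterol <- Diet -> AlcoholUse <- Smoking -> BMI
  P4: Cholesterol <- Diet -> AlcoholUse <- BMI
Condition 1 (no descendant of Cholesterol in the set): FAILS — AlcoholUse is a descendant of Cholesterol.
Condition 2 (every backdoor path blocked by {AlcoholUse, Diet, Smoking}):
  P1: blocked at fork node Smoking ∈ conditioning set.
  P2: blocked at fork node Smoking ∈ conditioning set.
  P3: blocked at fork node Diet ∈ conditioning set.
  P4: blocked at fork node Diet ∈ conditioning set.
{AlcoholUse, Diet, Smoking} does not satisfy the backdoor criterion.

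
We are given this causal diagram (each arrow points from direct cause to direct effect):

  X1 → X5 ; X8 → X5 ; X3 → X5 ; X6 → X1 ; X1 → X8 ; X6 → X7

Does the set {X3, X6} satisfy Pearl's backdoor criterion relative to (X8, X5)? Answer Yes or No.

Backdoor paths from X8 to X5 (paths whose first edge points into X8):
  P1: X8 <- X1 -> X5
Condition 1 (no descendant of X8 in the set): holds — descendants of X8 are {X5}; none are in {X3, X6}.
Condition 2 (every backdoor path blocked by {X3, X6}):
  P1: open — no interior node is in the conditioning set.
{X3, X6} does not satisfy the backdoor criterion.

No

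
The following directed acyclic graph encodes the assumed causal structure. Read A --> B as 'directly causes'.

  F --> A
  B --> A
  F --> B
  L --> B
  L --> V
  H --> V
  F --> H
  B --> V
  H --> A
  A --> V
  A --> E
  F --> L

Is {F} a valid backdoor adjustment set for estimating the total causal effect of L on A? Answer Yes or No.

Backdoor paths from L to A (paths whose first edge points into L):
  P1: L <- F -> H -> A
  P2: L <- F -> H -> V <- B -> A
  P3: L <- F -> H -> V <- A
  P4: L <- F -> B -> A
  P5: L <- F -> B -> V <- H -> A
  P6: L <- F -> B -> V <- A
  P7: L <- F -> A
Condition 1 (no descendant of L in the set): holds — descendants of L are {A, B, E, V}; none are in {F}.
Condition 2 (every backdoor path blocked by {F}):
  P1: blocked at fork node F ∈ conditioning set.
  P2: blocked at fork node F ∈ conditioning set.
  P3: blocked at fork node F ∈ conditioning set.
  P4: blocked at fork node F ∈ conditioning set.
  P5: blocked at fork node F ∈ conditioning set.
  P6: blocked at fork node F ∈ conditioning set.
  P7: blocked at fork node F ∈ conditioning set.
{F} satisfies the backdoor criterion.

Yes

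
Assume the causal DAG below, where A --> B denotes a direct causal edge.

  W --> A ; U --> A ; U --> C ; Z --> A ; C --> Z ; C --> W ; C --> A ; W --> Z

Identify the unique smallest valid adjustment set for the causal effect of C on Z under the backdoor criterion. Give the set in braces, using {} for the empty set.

{}

Variables eligible for adjustment (non-descendants of C, excluding C and Z): {U}.
Backdoor paths from C to Z:
  P1: C <- U -> A <- W -> Z
  P2: C <- U -> A <- Z
Each backdoor path contains an unconditioned collider, so every path is already blocked with the empty conditioning set:
  P1: blocked at collider A (neither it nor any descendant is in the conditioning set).
  P2: blocked at collider A (neither it nor any descendant is in the conditioning set).
The empty set is therefore the unique smallest valid set.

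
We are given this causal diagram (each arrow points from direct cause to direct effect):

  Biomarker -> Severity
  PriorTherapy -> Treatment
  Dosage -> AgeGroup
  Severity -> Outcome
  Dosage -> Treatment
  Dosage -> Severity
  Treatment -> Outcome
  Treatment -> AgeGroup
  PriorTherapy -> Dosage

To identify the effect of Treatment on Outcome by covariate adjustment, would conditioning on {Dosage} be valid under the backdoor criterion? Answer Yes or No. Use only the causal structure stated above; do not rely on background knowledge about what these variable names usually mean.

Backdoor paths from Treatment to Outcome (paths whose first edge points into Treatment):
  P1: Treatment <- PriorTherapy -> Dosage -> Severity -> Outcome
  P2: Treatment <- Dosage -> Severity -> Outcome
Condition 1 (no descendant of Treatment in the set): holds — descendants of Treatment are {AgeGroup, Outcome}; none are in {Dosage}.
Condition 2 (every backdoor path blocked by {Dosage}):
  P1: blocked at chain node Dosage ∈ conditioning set.
  P2: blocked at fork node Dosage ∈ conditioning set.
{Dosage} satisfies the backdoor criterion.

Yes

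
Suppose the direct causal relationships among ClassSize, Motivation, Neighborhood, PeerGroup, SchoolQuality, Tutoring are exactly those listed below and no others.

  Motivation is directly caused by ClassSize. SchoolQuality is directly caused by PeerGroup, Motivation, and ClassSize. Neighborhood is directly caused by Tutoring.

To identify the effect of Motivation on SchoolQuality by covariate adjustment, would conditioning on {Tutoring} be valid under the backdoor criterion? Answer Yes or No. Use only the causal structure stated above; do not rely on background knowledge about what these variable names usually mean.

Backdoor paths from Motivation to SchoolQuality (paths whose first edge points into Motivation):
  P1: Motivation <- ClassSize -> SchoolQuality
Condition 1 (no descendant of Motivation in the set): holds — descendants of Motivation are {SchoolQuality}; none are in {Tutoring}.
Condition 2 (every backdoor path blocked by {Tutoring}):
  P1: open — no interior node is in the conditioning set.
{Tutoring} does not satisfy the backdoor criterion.

No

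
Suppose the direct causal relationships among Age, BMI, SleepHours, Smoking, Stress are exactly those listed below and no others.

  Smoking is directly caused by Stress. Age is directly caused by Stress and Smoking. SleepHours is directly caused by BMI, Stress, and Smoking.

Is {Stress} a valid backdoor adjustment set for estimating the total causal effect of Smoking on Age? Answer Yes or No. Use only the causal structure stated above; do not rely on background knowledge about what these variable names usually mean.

Backdoor paths from Smoking to Age (paths whose first edge points into Smoking):
  P1: Smoking <- Stress -> Age
Condition 1 (no descendant of Smoking in the set): holds — descendants of Smoking are {Age, SleepHours}; none are in {Stress}.
Condition 2 (every backdoor path blocked by {Stress}):
  P1: blocked at fork node Stress ∈ conditioning set.
{Stress} satisfies the backdoor criterion.

Yes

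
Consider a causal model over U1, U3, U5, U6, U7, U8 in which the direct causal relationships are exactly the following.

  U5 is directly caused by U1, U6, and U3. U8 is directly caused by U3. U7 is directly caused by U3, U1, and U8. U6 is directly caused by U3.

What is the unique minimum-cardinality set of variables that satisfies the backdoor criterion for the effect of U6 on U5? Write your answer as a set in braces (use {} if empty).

{U3}

Variables eligible for adjustment (non-descendants of U6, excluding U6 and U5): {U1, U3, U7, U8}.
Backdoor paths from U6 to U5:
  P1: U6 <- U3 -> U8 -> U7 <- U1 -> U5
  P2: U6 <- U3 -> U5
  P3: U6 <- U3 -> U7 <- U1 -> U5
The empty set is not sufficient: P2 (U6 <- U3 -> U5) has no collider blocking it and no conditioned non-collider, so it is open.
Try {U3}:
  P1: blocked at fork node U3 ∈ conditioning set.
  P2: blocked at fork node U3 ∈ conditioning set.
  P3: blocked at fork node U3 ∈ conditioning set.
{U3} contains no descendant of U6 and blocks every backdoor path.
No other singleton works — e.g. {U8} leaves P2 open — so {U3} is the unique smallest valid adjustment set.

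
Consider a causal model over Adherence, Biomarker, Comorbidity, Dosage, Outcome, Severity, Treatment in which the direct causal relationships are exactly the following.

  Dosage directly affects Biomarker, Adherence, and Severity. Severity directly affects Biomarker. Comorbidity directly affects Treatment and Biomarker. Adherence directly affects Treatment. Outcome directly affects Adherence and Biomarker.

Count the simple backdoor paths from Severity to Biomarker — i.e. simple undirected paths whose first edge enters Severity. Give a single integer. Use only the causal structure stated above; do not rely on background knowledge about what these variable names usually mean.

A backdoor path from Severity to Biomarker is any simple undirected path whose first edge points into Severity (i.e. leaves Severity via a parent).
Parents of Severity: {Dosage}.
Enumerating:
  P1: Severity <- Dosage -> Adherence <- Outcome -> Biomarker
  P2: Severity <- Dosage -> Adherence -> Treatment <- Comorbidity -> Biomarker
  P3: Severity <- Dosage -> Biomarker
That exhausts the simple backdoor paths. Count: 3.

3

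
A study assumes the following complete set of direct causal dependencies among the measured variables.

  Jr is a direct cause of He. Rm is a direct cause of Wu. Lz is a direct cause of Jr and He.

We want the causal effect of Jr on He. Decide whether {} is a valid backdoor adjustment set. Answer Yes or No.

Backdoor paths from Jr to He (paths whose first edge points into Jr):
  P1: Jr <- Lz -> He
Condition 1 (no descendant of Jr in the set): holds — descendants of Jr are {He}; none are in {}.
Condition 2 (every backdoor path blocked by {}):
  P1: open — no interior node is in the conditioning set.
{} does not satisfy the backdoor criterion.

No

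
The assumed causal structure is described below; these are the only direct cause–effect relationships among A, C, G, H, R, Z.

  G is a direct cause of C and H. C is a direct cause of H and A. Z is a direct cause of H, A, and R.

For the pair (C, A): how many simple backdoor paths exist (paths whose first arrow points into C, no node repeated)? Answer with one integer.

A backdoor path from C to A is any simple undirected path whose first edge points into C (i.e. leaves C via a parent).
Parents of C: {G}.
Enumerating:
  P1: C <- G -> H <- Z -> A
That exhausts the simple backdoor paths. Count: 1.

1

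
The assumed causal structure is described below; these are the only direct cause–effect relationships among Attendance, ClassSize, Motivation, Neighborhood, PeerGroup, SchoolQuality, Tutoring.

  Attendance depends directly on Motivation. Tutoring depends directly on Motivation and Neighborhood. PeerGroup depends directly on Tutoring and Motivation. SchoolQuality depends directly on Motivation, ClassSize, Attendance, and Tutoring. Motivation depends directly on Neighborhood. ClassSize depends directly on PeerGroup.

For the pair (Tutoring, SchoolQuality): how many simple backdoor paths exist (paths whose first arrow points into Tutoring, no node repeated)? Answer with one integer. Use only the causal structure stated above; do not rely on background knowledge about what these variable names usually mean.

6

A backdoor path from Tutoring to SchoolQuality is any simple undirected path whose first edge points into Tutoring (i.e. leaves Tutoring via a parent).
Parents of Tutoring: {Motivation, Neighborhood}.
Enumerating:
  P1: Tutoring <- Neighborhood -> Motivation -> Attendance -> SchoolQuality
  P2: Tutoring <- Neighborhood -> Motivation -> PeerGroup -> ClassSize -> SchoolQuality
  P3: Tutoring <- Neighborhood -> Motivation -> SchoolQuality
  P4: Tutoring <- Motivation -> Attendance -> SchoolQuality
  P5: Tutoring <- Motivation -> PeerGroup -> ClassSize -> SchoolQuality
  P6: Tutoring <- Motivation -> SchoolQuality
That exhausts the simple backdoor paths. Count: 6.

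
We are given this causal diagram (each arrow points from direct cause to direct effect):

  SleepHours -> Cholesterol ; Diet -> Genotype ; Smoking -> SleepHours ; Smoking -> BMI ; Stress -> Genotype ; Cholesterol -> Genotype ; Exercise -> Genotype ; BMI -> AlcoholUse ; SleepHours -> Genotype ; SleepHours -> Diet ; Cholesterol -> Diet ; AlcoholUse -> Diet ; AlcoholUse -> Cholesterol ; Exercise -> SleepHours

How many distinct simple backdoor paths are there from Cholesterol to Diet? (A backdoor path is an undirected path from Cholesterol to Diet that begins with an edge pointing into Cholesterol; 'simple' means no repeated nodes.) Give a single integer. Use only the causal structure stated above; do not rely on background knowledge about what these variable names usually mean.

A backdoor path from Cholesterol to Diet is any simple undirected path whose first edge points into Cholesterol (i.e. leaves Cholesterol via a parent).
Parents of Cholesterol: {AlcoholUse, SleepHours}.
Enumerating:
  P1: Cholesterol <- SleepHours <- Smoking -> BMI -> AlcoholUse -> Diet
  P2: Cholesterol <- SleepHours <- Exercise -> Genotype <- Diet
  P3: Cholesterol <- SleepHours -> Diet
  P4: Cholesterol <- SleepHours -> Genotype <- Diet
  P5: Cholesterol <- AlcoholUse <- BMI <- Smoking -> SleepHours <- Exercise -> Genotype <- Diet
  P6: Cholesterol <- AlcoholUse <- BMI <- Smoking -> SleepHours -> Diet
  P7: Cholesterol <- AlcoholUse <- BMI <- Smoking -> SleepHours -> Genotype <- Diet
  P8: Cholesterol <- AlcoholUse -> Diet
That exhausts the simple backdoor paths. Count: 8.

8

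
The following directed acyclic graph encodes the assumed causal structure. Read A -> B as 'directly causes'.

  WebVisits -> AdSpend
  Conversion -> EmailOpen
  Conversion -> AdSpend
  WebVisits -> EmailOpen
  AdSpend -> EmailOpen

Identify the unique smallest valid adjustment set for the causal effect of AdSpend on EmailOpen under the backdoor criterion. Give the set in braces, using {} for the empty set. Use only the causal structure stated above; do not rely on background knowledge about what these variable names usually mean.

Variables eligible for adjustment (non-descendants of AdSpend, excluding AdSpend and EmailOpen): {Conversion, WebVisits}.
Backdoor paths from AdSpend to EmailOpen:
  P1: AdSpend <- Conversion -> EmailOpen
  P2: AdSpend <- WebVisits -> EmailOpen
The empty set is not sufficient: P1 (AdSpend <- Conversion -> EmailOpen) has no collider blocking it and no conditioned non-collider, so it is open.
Try {Conversion, WebVisits}:
  P1: blocked at fork node Conversion ∈ conditioning set.
  P2: blocked at fork node WebVisits ∈ conditioning set.
{Conversion, WebVisits} contains no descendant of AdSpend and blocks every backdoor path.
Every element of {Conversion, WebVisits} is needed (dropping Conversion leaves P1 open; dropping WebVisits leaves P2 open), so no proper subset is valid.
Among all size-2 subsets of the eligible variables, only {Conversion, WebVisits} blocks every backdoor path, so it is the unique smallest valid adjustment set.

{Conversion, WebVisits}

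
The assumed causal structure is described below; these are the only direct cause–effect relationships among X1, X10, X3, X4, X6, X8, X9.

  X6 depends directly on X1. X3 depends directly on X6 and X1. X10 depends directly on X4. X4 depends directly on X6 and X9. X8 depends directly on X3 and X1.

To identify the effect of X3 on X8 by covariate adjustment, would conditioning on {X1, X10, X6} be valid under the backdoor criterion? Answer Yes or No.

Yes

Backdoor paths from X3 to X8 (paths whose first edge points into X3):
  P1: X3 <- X1 -> X8
  P2: X3 <- X6 <- X1 -> X8
Condition 1 (no descendant of X3 in the set): holds — descendants of X3 are {X8}; none are in {X1, X10, X6}.
Condition 2 (every backdoor path blocked by {X1, X10, X6}):
  P1: blocked at fork node X1 ∈ conditioning set.
  P2: blocked at chain node X6 ∈ conditioning set.
{X1, X10, X6} satisfies the backdoor criterion.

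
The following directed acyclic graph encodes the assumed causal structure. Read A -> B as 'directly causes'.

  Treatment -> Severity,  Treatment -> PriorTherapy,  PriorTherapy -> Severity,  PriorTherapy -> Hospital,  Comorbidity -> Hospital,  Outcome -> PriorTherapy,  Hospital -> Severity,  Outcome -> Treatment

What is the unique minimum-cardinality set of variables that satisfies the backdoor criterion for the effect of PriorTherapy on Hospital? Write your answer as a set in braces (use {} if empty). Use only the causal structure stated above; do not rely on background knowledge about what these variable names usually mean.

{}

Variables eligible for adjustment (non-descendants of PriorTherapy, excluding PriorTherapy and Hospital): {Comorbidity, Outcome, Treatment}.
Backdoor paths from PriorTherapy to Hospital:
  P1: PriorTherapy <- Outcome -> Treatment -> Severity <- Hospital
  P2: PriorTherapy <- Treatment -> Severity <- Hospital
Each backdoor path contains an unconditioned collider, so every path is already blocked with the empty conditioning set:
  P1: blocked at collider Severity (neither it nor any descendant is in the conditioning set).
  P2: blocked at collider Severity (neither it nor any descendant is in the conditioning set).
The empty set is therefore the unique smallest valid set.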